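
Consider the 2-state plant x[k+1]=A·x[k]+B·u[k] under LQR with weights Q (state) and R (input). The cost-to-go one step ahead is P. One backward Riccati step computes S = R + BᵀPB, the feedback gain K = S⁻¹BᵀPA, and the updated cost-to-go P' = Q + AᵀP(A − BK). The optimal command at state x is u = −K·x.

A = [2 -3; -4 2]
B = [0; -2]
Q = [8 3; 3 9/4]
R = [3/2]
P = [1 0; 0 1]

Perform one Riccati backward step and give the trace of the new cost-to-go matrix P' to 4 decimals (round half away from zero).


28.7045

BᵀP = [0.0000 -2.0000]
S = R + BᵀPB = [3/2] + [4.0000] = [5.5000]
BᵀPA = [8.0000 -4.0000]
K = S⁻¹·BᵀPA = [1.4545 -0.7273]
A−BK = [2.0000 -3.0000; -1.0909 0.5455]
AᵀP(A−BK) = [8.3636 -8.1818; -8.1818 10.0909]
P' = Q + AᵀP(A−BK) = [16.3636 -5.1818; -5.1818 12.3409]
tr(P') = 28.7045


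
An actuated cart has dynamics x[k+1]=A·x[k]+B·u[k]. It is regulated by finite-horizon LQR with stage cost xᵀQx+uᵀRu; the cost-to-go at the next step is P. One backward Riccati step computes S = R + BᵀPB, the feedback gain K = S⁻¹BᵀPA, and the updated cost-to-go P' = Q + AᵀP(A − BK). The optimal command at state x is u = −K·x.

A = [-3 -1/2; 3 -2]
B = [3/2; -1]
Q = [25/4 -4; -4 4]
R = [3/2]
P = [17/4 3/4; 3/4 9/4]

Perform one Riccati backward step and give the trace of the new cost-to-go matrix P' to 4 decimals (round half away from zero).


BᵀP = [5.6250 -1.1250]
S = R + BᵀPB = [3/2] + [9.5625] = [11.0625]
BᵀPA = [-20.2500 -0.5625]
K = S⁻¹·BᵀPA = [-1.8305 -0.0508]
A−BK = [-0.2542 -0.4237; 1.1695 -2.0508]
AᵀP(A−BK) = [7.9322 -4.7797; -4.7797 11.5339]
P' = Q + AᵀP(A−BK) = [14.1822 -8.7797; -8.7797 15.5339]
tr(P') = 29.7161

29.7161


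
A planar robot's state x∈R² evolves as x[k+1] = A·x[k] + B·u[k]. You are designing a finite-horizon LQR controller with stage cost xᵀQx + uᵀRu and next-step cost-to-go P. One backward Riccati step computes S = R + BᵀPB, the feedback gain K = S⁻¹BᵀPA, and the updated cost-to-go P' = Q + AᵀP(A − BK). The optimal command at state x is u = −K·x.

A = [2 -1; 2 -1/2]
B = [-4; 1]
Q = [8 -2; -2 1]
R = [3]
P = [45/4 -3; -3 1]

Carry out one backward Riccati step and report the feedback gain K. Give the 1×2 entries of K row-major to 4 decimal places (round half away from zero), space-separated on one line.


-0.3365 0.1995

BᵀP = [-48.0000 13.0000]
S = R + BᵀPB = [3] + [205.0000] = [208.0000]
BᵀPA = [-70.0000 41.5000]
K = S⁻¹·BᵀPA = [-0.3365 0.1995]
A−BK = [0.6538 -0.2019; 2.3365 -0.6995]
AᵀP(A−BK) = [1.4423 -0.5337; -0.5337 0.2200]
P' = Q + AᵀP(A−BK) = [9.4423 -2.5337; -2.5337 1.2200]
tr(P') = 10.6623


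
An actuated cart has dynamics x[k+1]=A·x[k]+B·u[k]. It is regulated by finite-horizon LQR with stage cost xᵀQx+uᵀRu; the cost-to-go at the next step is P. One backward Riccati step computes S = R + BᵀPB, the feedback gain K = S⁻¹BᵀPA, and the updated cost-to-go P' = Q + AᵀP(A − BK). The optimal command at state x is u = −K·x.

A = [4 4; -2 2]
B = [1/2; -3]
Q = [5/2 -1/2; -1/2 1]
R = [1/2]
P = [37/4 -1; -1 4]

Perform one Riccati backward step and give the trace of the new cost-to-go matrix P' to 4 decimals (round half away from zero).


257.1084

BᵀP = [7.6250 -12.5000]
S = R + BᵀPB = [1/2] + [41.3125] = [41.8125]
BᵀPA = [55.5000 5.5000]
K = S⁻¹·BᵀPA = [1.3274 0.1315]
A−BK = [3.3363 3.9342; 1.9821 2.3946]
AᵀP(A−BK) = [106.3318 124.6996; 124.6996 147.2765]
P' = Q + AᵀP(A−BK) = [108.8318 124.1996; 124.1996 148.2765]
tr(P') = 257.1084


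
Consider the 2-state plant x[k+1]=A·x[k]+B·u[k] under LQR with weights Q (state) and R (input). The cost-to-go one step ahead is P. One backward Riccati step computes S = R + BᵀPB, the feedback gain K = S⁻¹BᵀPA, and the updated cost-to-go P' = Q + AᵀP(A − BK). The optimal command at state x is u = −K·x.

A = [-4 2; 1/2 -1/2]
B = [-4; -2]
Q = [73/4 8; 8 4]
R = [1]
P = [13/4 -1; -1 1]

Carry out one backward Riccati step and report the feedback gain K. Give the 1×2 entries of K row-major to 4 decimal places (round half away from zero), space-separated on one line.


BᵀP = [-11.0000 2.0000]
S = R + BᵀPB = [1] + [40.0000] = [41.0000]
BᵀPA = [45.0000 -23.0000]
K = S⁻¹·BᵀPA = [1.0976 -0.5610]
A−BK = [0.3902 -0.2439; 2.6951 -1.6220]
AᵀP(A−BK) = [6.8598 -4.0061; -4.0061 2.3476]
P' = Q + AᵀP(A−BK) = [25.1098 3.9939; 3.9939 6.3476]
tr(P') = 31.4573

1.0976 -0.5610


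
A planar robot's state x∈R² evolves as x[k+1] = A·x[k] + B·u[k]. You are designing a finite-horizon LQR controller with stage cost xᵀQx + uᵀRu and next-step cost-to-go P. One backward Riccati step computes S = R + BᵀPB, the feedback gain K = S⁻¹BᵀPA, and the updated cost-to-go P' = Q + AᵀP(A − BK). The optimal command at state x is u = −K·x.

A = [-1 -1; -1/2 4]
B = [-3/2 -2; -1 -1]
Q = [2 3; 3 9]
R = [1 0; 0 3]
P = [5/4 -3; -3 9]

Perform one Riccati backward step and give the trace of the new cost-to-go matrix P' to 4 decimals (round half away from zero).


84.0480

BᵀP = [1.1250 -4.5000; 0.5000 -3.0000]
S = R + BᵀPB = [1 0; 0 3] + [2.8125 2.2500; 2.2500 2.0000] = [3.8125 2.2500; 2.2500 5.0000]
BᵀPA = [1.1250 -19.1250; 1.0000 -12.5000]
K = S⁻¹·BᵀPA = [0.2411 -4.8214; 0.0915 -0.3304]
A−BK = [-0.4554 -8.8929; -0.1674 -1.1518]
AᵀP(A−BK) = [0.1373 -0.4955; -0.4955 72.9107]
P' = Q + AᵀP(A−BK) = [2.1373 2.5045; 2.5045 81.9107]
tr(P') = 84.0480


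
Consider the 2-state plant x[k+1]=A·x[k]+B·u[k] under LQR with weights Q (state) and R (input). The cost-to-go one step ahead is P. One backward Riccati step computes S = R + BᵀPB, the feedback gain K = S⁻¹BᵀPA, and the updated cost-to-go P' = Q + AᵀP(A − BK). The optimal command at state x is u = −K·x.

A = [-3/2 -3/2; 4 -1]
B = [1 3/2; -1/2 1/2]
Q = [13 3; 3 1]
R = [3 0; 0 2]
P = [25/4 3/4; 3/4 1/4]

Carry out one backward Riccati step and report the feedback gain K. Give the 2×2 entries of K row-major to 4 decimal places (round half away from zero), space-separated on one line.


-0.3269 -0.2784 -0.3851 -0.7730

BᵀP = [5.8750 0.6250; 9.7500 1.2500]
S = R + BᵀPB = [3 0; 0 2] + [5.5625 9.1250; 9.1250 15.2500] = [8.5625 9.1250; 9.1250 17.2500]
BᵀPA = [-6.3125 -9.4375; -9.6250 -15.8750]
K = S⁻¹·BᵀPA = [-0.3269 -0.2784; -0.3851 -0.7730]
A−BK = [-0.5955 -0.0621; 4.0291 -0.7527]
AᵀP(A−BK) = [3.2929 0.4898; 0.4898 1.6634]
P' = Q + AᵀP(A−BK) = [16.2929 3.4898; 3.4898 2.6634]
tr(P') = 18.9564


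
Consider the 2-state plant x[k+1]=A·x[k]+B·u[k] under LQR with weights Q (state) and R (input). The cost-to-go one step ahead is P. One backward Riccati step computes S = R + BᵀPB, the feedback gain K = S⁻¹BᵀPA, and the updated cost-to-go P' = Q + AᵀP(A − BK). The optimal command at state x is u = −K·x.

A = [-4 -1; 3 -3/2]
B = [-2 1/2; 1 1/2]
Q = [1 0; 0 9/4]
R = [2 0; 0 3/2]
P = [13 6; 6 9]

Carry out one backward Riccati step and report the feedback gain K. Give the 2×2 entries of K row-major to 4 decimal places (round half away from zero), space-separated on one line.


BᵀP = [-20.0000 -3.0000; 9.5000 7.5000]
S = R + BᵀPB = [2 0; 0 3/2] + [37.0000 -11.5000; -11.5000 8.5000] = [39.0000 -11.5000; -11.5000 10.0000]
BᵀPA = [71.0000 24.5000; -15.5000 -20.7500]
K = S⁻¹·BᵀPA = [2.0630 0.0247; 0.8225 -2.0466]
A−BK = [-0.2852 0.0727; 0.5257 -0.5015]
AᵀP(A−BK) = [11.2726 -3.9777; -3.9777 8.1780]
P' = Q + AᵀP(A−BK) = [12.2726 -3.9777; -3.9777 10.4280]
tr(P') = 22.7005

2.0630 0.0247 0.8225 -2.0466


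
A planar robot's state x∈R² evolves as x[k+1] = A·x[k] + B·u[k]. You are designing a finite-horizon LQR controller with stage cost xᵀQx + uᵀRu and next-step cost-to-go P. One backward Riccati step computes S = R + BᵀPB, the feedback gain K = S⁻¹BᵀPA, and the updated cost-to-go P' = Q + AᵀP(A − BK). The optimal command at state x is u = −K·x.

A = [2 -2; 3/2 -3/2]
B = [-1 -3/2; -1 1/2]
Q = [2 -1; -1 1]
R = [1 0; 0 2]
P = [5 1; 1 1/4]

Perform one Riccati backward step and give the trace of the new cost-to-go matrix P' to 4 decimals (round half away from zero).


7.0927

BᵀP = [-6.0000 -1.2500; -7.0000 -1.3750]
S = R + BᵀPB = [1 0; 0 2] + [7.2500 8.3750; 8.3750 9.8125] = [8.2500 8.3750; 8.3750 11.8125]
BᵀPA = [-13.8750 13.8750; -16.0625 16.0625]
K = S⁻¹·BᵀPA = [-1.0755 1.0755; -0.5973 0.5973]
A−BK = [0.0286 -0.0286; 0.7231 -0.7231]
AᵀP(A−BK) = [2.0463 -2.0463; -2.0463 2.0463]
P' = Q + AᵀP(A−BK) = [4.0463 -3.0463; -3.0463 3.0463]
tr(P') = 7.0927


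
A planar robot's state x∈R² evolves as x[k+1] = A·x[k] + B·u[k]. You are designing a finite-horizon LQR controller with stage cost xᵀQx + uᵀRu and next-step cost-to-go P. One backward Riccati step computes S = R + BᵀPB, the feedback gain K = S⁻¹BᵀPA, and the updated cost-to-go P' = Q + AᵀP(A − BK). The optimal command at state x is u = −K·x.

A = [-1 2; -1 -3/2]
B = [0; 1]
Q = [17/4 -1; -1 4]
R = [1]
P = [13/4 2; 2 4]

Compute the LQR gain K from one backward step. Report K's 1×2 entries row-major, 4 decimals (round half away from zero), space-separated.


-1.2000 -0.4000

BᵀP = [2.0000 4.0000]
S = R + BᵀPB = [1] + [4.0000] = [5.0000]
BᵀPA = [-6.0000 -2.0000]
K = S⁻¹·BᵀPA = [-1.2000 -0.4000]
A−BK = [-1.0000 2.0000; 0.2000 -1.1000]
AᵀP(A−BK) = [4.0500 -3.9000; -3.9000 9.2000]
P' = Q + AᵀP(A−BK) = [8.3000 -4.9000; -4.9000 13.2000]
tr(P') = 21.5000


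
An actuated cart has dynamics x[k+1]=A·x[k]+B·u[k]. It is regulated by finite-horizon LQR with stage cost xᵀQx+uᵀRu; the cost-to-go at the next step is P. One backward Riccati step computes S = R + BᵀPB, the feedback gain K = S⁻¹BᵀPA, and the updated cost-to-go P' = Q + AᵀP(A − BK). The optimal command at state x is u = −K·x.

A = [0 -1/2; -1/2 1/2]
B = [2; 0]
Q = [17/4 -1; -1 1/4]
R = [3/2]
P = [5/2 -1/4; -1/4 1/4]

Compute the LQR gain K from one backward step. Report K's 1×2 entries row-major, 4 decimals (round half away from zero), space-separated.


BᵀP = [5.0000 -0.5000]
S = R + BᵀPB = [3/2] + [10.0000] = [11.5000]
BᵀPA = [0.2500 -2.7500]
K = S⁻¹·BᵀPA = [0.0217 -0.2391]
A−BK = [-0.0435 -0.0217; -0.5000 0.5000]
AᵀP(A−BK) = [0.0571 -0.0652; -0.0652 0.1549]
P' = Q + AᵀP(A−BK) = [4.3071 -1.0652; -1.0652 0.4049]
tr(P') = 4.7120

0.0217 -0.2391


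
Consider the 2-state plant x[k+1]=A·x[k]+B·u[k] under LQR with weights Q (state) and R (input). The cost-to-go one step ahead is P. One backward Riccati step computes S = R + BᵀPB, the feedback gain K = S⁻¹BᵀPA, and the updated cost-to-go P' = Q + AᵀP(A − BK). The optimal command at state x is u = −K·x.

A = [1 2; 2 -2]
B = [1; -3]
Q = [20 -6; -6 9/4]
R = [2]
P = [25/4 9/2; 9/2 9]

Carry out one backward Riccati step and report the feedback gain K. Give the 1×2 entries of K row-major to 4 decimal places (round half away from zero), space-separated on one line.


-0.8394 0.4900

BᵀP = [-7.2500 -22.5000]
S = R + BᵀPB = [2] + [60.2500] = [62.2500]
BᵀPA = [-52.2500 30.5000]
K = S⁻¹·BᵀPA = [-0.8394 0.4900]
A−BK = [1.8394 1.5100; -0.5181 -0.5301]
AᵀP(A−BK) = [16.3936 11.1004; 11.1004 10.0562]
P' = Q + AᵀP(A−BK) = [36.3936 5.1004; 5.1004 12.3062]
tr(P') = 48.6998


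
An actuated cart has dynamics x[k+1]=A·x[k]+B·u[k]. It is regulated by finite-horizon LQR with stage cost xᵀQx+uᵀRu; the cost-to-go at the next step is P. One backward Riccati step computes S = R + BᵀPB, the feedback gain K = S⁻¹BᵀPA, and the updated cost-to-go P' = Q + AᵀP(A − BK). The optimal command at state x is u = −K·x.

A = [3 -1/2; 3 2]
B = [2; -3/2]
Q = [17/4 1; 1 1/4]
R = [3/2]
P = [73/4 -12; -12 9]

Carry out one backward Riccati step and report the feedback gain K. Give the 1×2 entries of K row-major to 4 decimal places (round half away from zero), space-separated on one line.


0.3058 -0.6132

BᵀP = [54.5000 -37.5000]
S = R + BᵀPB = [3/2] + [165.2500] = [166.7500]
BᵀPA = [51.0000 -102.2500]
K = S⁻¹·BᵀPA = [0.3058 -0.6132]
A−BK = [2.3883 0.7264; 3.4588 1.0802]
AᵀP(A−BK) = [13.6518 3.8979; 3.8979 1.8635]
P' = Q + AᵀP(A−BK) = [17.9018 4.8979; 4.8979 2.1135]
tr(P') = 20.0153


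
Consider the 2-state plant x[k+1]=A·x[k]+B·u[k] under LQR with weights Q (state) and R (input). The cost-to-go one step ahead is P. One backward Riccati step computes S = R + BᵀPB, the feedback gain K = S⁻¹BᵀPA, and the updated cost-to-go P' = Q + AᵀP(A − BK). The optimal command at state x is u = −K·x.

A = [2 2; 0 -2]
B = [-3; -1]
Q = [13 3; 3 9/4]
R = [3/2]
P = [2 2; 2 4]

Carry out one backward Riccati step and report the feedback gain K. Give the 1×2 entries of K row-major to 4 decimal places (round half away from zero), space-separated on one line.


-0.4507 0.1127

BᵀP = [-8.0000 -10.0000]
S = R + BᵀPB = [3/2] + [34.0000] = [35.5000]
BᵀPA = [-16.0000 4.0000]
K = S⁻¹·BᵀPA = [-0.4507 0.1127]
A−BK = [0.6479 2.3380; -0.4507 -1.8873]
AᵀP(A−BK) = [0.7887 1.8028; 1.8028 7.5493]
P' = Q + AᵀP(A−BK) = [13.7887 4.8028; 4.8028 9.7993]
tr(P') = 23.5880


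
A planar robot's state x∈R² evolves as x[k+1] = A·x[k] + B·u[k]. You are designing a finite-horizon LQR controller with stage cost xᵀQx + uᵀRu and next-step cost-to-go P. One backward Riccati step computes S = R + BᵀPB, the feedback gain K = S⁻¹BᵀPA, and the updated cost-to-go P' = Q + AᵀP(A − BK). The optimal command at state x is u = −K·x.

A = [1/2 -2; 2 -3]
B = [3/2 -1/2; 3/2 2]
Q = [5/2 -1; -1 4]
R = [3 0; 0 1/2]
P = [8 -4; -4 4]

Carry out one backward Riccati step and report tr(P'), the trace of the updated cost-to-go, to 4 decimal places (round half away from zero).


BᵀP = [6.0000 0.0000; -12.0000 10.0000]
S = R + BᵀPB = [3 0; 0 1/2] + [9.0000 -3.0000; -3.0000 26.0000] = [12.0000 -3.0000; -3.0000 26.5000]
BᵀPA = [3.0000 -12.0000; 14.0000 -6.0000]
K = S⁻¹·BᵀPA = [0.3932 -1.0874; 0.5728 -0.3495]
A−BK = [0.1966 -0.5437; 0.2646 -0.6699]
AᵀP(A−BK) = [0.8010 -1.8447; -1.8447 4.8544]
P' = Q + AᵀP(A−BK) = [3.3010 -2.8447; -2.8447 8.8544]
tr(P') = 12.1553

12.1553


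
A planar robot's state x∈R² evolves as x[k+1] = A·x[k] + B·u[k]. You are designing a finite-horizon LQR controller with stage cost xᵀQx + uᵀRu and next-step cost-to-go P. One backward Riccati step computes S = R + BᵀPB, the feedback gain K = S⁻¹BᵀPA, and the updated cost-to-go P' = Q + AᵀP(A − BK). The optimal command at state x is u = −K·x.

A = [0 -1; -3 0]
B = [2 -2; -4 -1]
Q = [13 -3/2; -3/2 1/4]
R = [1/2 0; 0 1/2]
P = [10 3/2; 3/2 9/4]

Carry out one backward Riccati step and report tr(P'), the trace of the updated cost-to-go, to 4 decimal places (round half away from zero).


13.6878

BᵀP = [14.0000 -6.0000; -21.5000 -5.2500]
S = R + BᵀPB = [1/2 0; 0 1/2] + [52.0000 -22.0000; -22.0000 48.2500] = [52.5000 -22.0000; -22.0000 48.7500]
BᵀPA = [18.0000 -14.0000; 15.7500 21.5000]
K = S⁻¹·BᵀPA = [0.5898 -0.1009; 0.5892 0.3955]
A−BK = [-0.0011 -0.0072; -0.0517 -0.0083]
AᵀP(A−BK) = [0.3537 0.0884; 0.0884 0.0841]
P' = Q + AᵀP(A−BK) = [13.3537 -1.4116; -1.4116 0.3341]
tr(P') = 13.6878


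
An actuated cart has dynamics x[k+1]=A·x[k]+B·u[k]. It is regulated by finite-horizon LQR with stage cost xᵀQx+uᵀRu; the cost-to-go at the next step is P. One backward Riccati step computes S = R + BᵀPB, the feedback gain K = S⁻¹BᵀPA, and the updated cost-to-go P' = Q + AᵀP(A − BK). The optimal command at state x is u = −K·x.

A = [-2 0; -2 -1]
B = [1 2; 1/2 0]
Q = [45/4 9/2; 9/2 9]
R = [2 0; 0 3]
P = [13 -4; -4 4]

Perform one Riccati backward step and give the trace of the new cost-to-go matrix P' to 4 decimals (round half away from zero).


31.0227

BᵀP = [11.0000 -2.0000; 26.0000 -8.0000]
S = R + BᵀPB = [2 0; 0 3] + [10.0000 22.0000; 22.0000 52.0000] = [12.0000 22.0000; 22.0000 55.0000]
BᵀPA = [-18.0000 2.0000; -36.0000 8.0000]
K = S⁻¹·BᵀPA = [-1.1250 -0.3750; -0.2045 0.2955]
A−BK = [-0.4659 -0.2159; -1.4375 -0.8125]
AᵀP(A−BK) = [8.3864 3.8864; 3.8864 2.3864]
P' = Q + AᵀP(A−BK) = [19.6364 8.3864; 8.3864 11.3864]
tr(P') = 31.0227


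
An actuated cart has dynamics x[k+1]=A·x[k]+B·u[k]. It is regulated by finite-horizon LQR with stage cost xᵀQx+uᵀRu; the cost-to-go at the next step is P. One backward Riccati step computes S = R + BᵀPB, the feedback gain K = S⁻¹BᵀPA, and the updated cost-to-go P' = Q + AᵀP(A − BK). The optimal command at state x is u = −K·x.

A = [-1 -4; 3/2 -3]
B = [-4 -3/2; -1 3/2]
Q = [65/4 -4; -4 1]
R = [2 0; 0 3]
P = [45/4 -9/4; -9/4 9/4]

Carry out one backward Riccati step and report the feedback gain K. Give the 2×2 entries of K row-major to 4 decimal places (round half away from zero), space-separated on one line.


0.0260 1.1909 0.6539 -0.6362

BᵀP = [-42.7500 6.7500; -20.2500 6.7500]
S = R + BᵀPB = [2 0; 0 3] + [164.2500 74.2500; 74.2500 40.5000] = [166.2500 74.2500; 74.2500 43.5000]
BᵀPA = [52.8750 150.7500; 30.3750 60.7500]
K = S⁻¹·BᵀPA = [0.0260 1.1909; 0.6539 -0.6362]
A−BK = [0.0849 -0.1907; 0.5452 -0.8548]
AᵀP(A−BK) = [1.8256 -2.0195; -2.0195 5.3704]
P' = Q + AᵀP(A−BK) = [18.0756 -6.0195; -6.0195 6.3704]
tr(P') = 24.4460


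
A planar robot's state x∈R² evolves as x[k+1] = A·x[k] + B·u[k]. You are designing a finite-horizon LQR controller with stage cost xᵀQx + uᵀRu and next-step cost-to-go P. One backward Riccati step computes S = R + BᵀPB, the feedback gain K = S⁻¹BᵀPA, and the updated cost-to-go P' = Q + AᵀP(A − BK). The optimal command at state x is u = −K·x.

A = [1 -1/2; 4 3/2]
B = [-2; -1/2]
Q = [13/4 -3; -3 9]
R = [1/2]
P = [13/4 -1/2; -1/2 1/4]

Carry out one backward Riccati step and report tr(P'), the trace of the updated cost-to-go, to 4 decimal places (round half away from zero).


15.4555

BᵀP = [-6.2500 0.8750]
S = R + BᵀPB = [1/2] + [12.0625] = [12.5625]
BᵀPA = [-2.7500 4.4375]
K = S⁻¹·BᵀPA = [-0.2189 0.3532]
A−BK = [0.5622 0.2065; 3.8905 1.6766]
AᵀP(A−BK) = [2.6480 1.0964; 1.0964 0.5575]
P' = Q + AᵀP(A−BK) = [5.8980 -1.9036; -1.9036 9.5575]
tr(P') = 15.4555


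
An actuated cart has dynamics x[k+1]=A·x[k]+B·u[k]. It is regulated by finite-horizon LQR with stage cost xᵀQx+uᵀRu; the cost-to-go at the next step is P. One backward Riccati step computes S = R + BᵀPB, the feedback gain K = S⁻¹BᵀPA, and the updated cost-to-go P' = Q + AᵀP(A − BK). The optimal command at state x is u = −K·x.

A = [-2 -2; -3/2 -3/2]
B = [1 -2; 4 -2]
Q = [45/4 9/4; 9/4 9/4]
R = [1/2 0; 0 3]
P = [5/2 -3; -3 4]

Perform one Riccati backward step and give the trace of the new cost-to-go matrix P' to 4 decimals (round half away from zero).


BᵀP = [-9.5000 13.0000; 1.0000 -2.0000]
S = R + BᵀPB = [1/2 0; 0 3] + [42.5000 -7.0000; -7.0000 2.0000] = [43.0000 -7.0000; -7.0000 5.0000]
BᵀPA = [-0.5000 -0.5000; 1.0000 1.0000]
K = S⁻¹·BᵀPA = [0.0271 0.0271; 0.2380 0.2380]
A−BK = [-1.5512 -1.5512; -1.1325 -1.1325]
AᵀP(A−BK) = [0.7756 0.7756; 0.7756 0.7756]
P' = Q + AᵀP(A−BK) = [12.0256 3.0256; 3.0256 3.0256]
tr(P') = 15.0512

15.0512


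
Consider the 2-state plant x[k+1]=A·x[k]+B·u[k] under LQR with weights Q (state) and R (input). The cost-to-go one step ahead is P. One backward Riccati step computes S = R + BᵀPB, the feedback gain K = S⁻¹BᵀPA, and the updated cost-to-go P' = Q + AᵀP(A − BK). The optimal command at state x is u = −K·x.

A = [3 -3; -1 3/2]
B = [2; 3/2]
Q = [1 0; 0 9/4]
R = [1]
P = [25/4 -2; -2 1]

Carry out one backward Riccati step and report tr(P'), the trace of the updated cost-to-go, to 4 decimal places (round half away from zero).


BᵀP = [9.5000 -2.5000]
S = R + BᵀPB = [1] + [15.2500] = [16.2500]
BᵀPA = [31.0000 -32.2500]
K = S⁻¹·BᵀPA = [1.9077 -1.9846]
A−BK = [-0.8154 0.9692; -3.8615 4.4769]
AᵀP(A−BK) = [10.1115 -11.2269; -11.2269 12.4962]
P' = Q + AᵀP(A−BK) = [11.1115 -11.2269; -11.2269 14.7462]
tr(P') = 25.8577

25.8577


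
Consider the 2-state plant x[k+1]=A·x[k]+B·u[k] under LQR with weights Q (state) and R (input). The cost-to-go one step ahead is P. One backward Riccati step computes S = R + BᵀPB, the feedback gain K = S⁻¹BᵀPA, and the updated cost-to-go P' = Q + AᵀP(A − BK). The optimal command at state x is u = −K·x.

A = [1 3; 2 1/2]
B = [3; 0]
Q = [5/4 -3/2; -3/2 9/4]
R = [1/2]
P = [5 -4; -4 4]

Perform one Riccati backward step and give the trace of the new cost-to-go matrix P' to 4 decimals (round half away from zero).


BᵀP = [15.0000 -12.0000]
S = R + BᵀPB = [1/2] + [45.0000] = [45.5000]
BᵀPA = [-9.0000 39.0000]
K = S⁻¹·BᵀPA = [-0.1978 0.8571]
A−BK = [1.5934 0.4286; 2.0000 0.5000]
AᵀP(A−BK) = [3.2198 0.7143; 0.7143 0.5714]
P' = Q + AᵀP(A−BK) = [4.4698 -0.7857; -0.7857 2.8214]
tr(P') = 7.2912

7.2912


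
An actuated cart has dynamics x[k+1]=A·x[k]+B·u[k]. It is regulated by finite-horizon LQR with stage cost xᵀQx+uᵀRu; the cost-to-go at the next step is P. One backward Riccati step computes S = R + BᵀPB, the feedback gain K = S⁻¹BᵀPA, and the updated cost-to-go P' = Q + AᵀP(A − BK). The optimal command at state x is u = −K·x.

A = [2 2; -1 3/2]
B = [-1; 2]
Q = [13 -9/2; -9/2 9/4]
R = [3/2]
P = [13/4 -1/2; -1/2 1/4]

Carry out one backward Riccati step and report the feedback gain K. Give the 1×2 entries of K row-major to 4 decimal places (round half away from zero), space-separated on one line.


-1.2258 -0.9032

BᵀP = [-4.2500 1.0000]
S = R + BᵀPB = [3/2] + [6.2500] = [7.7500]
BᵀPA = [-9.5000 -7.0000]
K = S⁻¹·BᵀPA = [-1.2258 -0.9032]
A−BK = [0.7742 1.0968; 1.4516 3.3065]
AᵀP(A−BK) = [3.6048 3.5444; 3.5444 4.2399]
P' = Q + AᵀP(A−BK) = [16.6048 -0.9556; -0.9556 6.4899]
tr(P') = 23.0948


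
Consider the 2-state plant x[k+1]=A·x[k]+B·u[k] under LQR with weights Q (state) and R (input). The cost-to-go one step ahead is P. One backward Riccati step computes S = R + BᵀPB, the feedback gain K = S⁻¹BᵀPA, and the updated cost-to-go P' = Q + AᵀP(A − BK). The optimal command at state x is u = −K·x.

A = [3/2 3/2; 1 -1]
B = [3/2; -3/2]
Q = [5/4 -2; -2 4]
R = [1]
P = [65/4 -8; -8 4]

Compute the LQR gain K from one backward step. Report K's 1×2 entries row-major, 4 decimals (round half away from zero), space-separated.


0.4428 0.8789

BᵀP = [36.3750 -18.0000]
S = R + BᵀPB = [1] + [81.5625] = [82.5625]
BᵀPA = [36.5625 72.5625]
K = S⁻¹·BᵀPA = [0.4428 0.8789]
A−BK = [0.8357 0.1817; 1.6643 0.3183]
AᵀP(A−BK) = [0.3709 0.4285; 0.4285 0.7888]
P' = Q + AᵀP(A−BK) = [1.6209 -1.5715; -1.5715 4.7888]
tr(P') = 6.4097


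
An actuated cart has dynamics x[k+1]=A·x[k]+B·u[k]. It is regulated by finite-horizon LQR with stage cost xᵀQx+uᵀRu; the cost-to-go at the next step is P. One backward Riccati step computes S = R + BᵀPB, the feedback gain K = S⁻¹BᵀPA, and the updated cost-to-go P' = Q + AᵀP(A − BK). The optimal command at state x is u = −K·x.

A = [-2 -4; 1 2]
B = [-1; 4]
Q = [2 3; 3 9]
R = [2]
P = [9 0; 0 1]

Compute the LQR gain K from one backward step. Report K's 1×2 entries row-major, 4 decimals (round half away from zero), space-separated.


BᵀP = [-9.0000 4.0000]
S = R + BᵀPB = [2] + [25.0000] = [27.0000]
BᵀPA = [22.0000 44.0000]
K = S⁻¹·BᵀPA = [0.8148 1.6296]
A−BK = [-1.1852 -2.3704; -2.2593 -4.5185]
AᵀP(A−BK) = [19.0741 38.1481; 38.1481 76.2963]
P' = Q + AᵀP(A−BK) = [21.0741 41.1481; 41.1481 85.2963]
tr(P') = 106.3704

0.8148 1.6296


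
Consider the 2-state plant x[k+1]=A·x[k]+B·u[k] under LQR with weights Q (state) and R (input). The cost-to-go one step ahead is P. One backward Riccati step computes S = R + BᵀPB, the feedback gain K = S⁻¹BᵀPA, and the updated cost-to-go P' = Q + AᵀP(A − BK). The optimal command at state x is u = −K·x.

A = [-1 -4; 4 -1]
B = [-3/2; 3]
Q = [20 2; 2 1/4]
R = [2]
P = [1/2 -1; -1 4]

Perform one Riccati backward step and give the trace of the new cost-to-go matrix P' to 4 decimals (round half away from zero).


27.4032

BᵀP = [-3.7500 13.5000]
S = R + BᵀPB = [2] + [46.1250] = [48.1250]
BᵀPA = [57.7500 1.5000]
K = S⁻¹·BᵀPA = [1.2000 0.0312]
A−BK = [0.8000 -3.9532; 0.4000 -1.0935]
AᵀP(A−BK) = [3.2000 -0.8000; -0.8000 3.9532]
P' = Q + AᵀP(A−BK) = [23.2000 1.2000; 1.2000 4.2032]
tr(P') = 27.4032


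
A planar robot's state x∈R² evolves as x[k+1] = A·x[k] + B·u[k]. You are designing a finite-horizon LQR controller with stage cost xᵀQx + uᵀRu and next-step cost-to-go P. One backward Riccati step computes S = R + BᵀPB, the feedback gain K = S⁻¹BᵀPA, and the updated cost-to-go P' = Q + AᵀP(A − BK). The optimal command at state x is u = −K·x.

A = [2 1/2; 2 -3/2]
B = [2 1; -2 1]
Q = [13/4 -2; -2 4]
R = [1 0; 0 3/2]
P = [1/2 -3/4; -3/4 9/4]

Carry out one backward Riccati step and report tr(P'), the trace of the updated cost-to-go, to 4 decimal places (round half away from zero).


9.3062

BᵀP = [2.5000 -6.0000; -0.2500 1.5000]
S = R + BᵀPB = [1 0; 0 3/2] + [17.0000 -3.5000; -3.5000 1.2500] = [18.0000 -3.5000; -3.5000 2.7500]
BᵀPA = [-7.0000 10.2500; 2.5000 -2.3750]
K = S⁻¹·BᵀPA = [-0.2819 0.5336; 0.5503 -0.1846]
A−BK = [2.0134 -0.3826; 0.8859 -0.2483]
AᵀP(A−BK) = [1.6510 -0.5537; -0.5537 0.4052]
P' = Q + AᵀP(A−BK) = [4.9010 -2.5537; -2.5537 4.4052]
tr(P') = 9.3062


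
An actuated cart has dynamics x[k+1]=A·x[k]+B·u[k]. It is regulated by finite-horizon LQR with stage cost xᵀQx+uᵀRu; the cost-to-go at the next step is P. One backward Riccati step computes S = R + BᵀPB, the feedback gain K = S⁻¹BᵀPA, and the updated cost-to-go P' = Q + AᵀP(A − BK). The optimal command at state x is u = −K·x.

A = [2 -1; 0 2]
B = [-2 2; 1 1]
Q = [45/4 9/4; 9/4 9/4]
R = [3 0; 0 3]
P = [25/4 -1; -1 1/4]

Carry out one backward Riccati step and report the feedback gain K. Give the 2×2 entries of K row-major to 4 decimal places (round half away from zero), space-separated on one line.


-0.5044 0.3850 0.4336 -0.2257

BᵀP = [-13.5000 2.2500; 11.5000 -1.7500]
S = R + BᵀPB = [3 0; 0 3] + [29.2500 -24.7500; -24.7500 21.2500] = [32.2500 -24.7500; -24.7500 24.2500]
BᵀPA = [-27.0000 18.0000; 23.0000 -15.0000]
K = S⁻¹·BᵀPA = [-0.5044 0.3850; 0.4336 -0.2257]
A−BK = [0.1239 0.2212; 0.0708 1.8407]
AᵀP(A−BK) = [1.4071 -0.9159; -0.9159 0.9358]
P' = Q + AᵀP(A−BK) = [12.6571 1.3341; 1.3341 3.1858]
tr(P') = 15.8429


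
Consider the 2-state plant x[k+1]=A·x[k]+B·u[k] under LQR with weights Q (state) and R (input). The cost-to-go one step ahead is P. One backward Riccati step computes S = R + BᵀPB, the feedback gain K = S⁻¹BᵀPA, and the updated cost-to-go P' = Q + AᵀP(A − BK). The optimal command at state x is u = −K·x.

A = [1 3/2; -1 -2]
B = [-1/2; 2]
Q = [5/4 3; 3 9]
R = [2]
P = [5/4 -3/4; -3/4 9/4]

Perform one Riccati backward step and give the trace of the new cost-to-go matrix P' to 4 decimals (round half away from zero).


BᵀP = [-2.1250 4.8750]
S = R + BᵀPB = [2] + [10.8125] = [12.8125]
BᵀPA = [-7.0000 -12.9375]
K = S⁻¹·BᵀPA = [-0.5463 -1.0098]
A−BK = [0.7268 0.9951; 0.0927 0.0195]
AᵀP(A−BK) = [1.1756 1.9317; 1.9317 3.2488]
P' = Q + AᵀP(A−BK) = [2.4256 4.9317; 4.9317 12.2488]
tr(P') = 14.6744

14.6744


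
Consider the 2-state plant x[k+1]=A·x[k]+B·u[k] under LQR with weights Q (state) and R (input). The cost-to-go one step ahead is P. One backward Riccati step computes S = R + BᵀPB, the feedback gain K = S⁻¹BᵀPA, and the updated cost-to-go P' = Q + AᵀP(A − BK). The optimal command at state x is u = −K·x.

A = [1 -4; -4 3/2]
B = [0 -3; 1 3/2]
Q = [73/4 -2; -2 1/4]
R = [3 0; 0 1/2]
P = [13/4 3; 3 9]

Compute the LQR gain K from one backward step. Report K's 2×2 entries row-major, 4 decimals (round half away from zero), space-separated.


BᵀP = [3.0000 9.0000; -5.2500 4.5000]
S = R + BᵀPB = [3 0; 0 1/2] + [9.0000 4.5000; 4.5000 22.5000] = [12.0000 4.5000; 4.5000 23.0000]
BᵀPA = [-33.0000 1.5000; -23.2500 27.7500]
K = S⁻¹·BᵀPA = [-2.5587 -0.3534; -0.5103 1.2757]
A−BK = [-0.5308 -0.1730; -0.6760 -0.0601]
AᵀP(A−BK) = [26.9509 3.4978; 3.4978 1.3805]
P' = Q + AᵀP(A−BK) = [45.2009 1.4978; 1.4978 1.6305]
tr(P') = 46.8314

-2.5587 -0.3534 -0.5103 1.2757


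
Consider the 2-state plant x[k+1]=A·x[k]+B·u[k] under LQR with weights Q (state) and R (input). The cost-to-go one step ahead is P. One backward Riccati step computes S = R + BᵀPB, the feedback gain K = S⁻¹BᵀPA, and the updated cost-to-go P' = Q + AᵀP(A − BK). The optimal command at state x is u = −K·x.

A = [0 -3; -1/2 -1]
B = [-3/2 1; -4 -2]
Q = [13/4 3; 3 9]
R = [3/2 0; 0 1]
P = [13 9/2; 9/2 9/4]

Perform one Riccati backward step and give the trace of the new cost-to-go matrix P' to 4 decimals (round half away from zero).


BᵀP = [-37.5000 -15.7500; 4.0000 0.0000]
S = R + BᵀPB = [3/2 0; 0 1] + [119.2500 -6.0000; -6.0000 4.0000] = [120.7500 -6.0000; -6.0000 5.0000]
BᵀPA = [7.8750 128.2500; 0.0000 -12.0000]
K = S⁻¹·BᵀPA = [0.0694 1.0026; 0.0832 -1.1968]
A−BK = [0.0208 -0.2992; -0.0561 0.6169]
AᵀP(A−BK) = [0.0163 -0.0208; -0.0208 3.2992]
P' = Q + AᵀP(A−BK) = [3.2663 2.9792; 2.9792 12.2992]
tr(P') = 15.5656

15.5656


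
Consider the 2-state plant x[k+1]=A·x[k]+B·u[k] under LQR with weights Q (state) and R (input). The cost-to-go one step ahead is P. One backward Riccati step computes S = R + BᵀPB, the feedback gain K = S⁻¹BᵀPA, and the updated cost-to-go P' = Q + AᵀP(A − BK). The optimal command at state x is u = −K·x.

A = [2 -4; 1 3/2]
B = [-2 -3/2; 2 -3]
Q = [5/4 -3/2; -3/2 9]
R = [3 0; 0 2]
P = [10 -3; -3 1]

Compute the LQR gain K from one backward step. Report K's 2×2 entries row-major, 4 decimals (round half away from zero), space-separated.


BᵀP = [-26.0000 8.0000; -6.0000 1.5000]
S = R + BᵀPB = [3 0; 0 2] + [68.0000 15.0000; 15.0000 4.5000] = [71.0000 15.0000; 15.0000 6.5000]
BᵀPA = [-44.0000 116.0000; -10.5000 26.2500]
K = S⁻¹·BᵀPA = [-0.5433 1.5233; -0.3615 0.5233]
A−BK = [0.3710 -0.1686; 1.0021 0.0233]
AᵀP(A−BK) = [1.2970 -2.9826; -2.9826 7.8169]
P' = Q + AᵀP(A−BK) = [2.5470 -4.4826; -4.4826 16.8169]
tr(P') = 19.3639

-0.5433 1.5233 -0.3615 0.5233


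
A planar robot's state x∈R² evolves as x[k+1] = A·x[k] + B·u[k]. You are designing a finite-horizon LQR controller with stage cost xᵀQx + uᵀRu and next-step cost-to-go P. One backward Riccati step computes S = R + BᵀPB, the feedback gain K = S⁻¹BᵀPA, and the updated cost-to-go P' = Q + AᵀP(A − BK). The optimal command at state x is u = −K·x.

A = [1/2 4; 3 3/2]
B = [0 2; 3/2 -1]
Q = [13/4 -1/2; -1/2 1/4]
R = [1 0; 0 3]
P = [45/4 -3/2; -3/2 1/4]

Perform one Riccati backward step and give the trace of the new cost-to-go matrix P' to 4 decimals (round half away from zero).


13.3754

BᵀP = [-2.2500 0.3750; 24.0000 -3.2500]
S = R + BᵀPB = [1 0; 0 3] + [0.5625 -4.8750; -4.8750 51.2500] = [1.5625 -4.8750; -4.8750 54.2500]
BᵀPA = [0.0000 -8.4375; 2.2500 91.1250]
K = S⁻¹·BᵀPA = [0.1798 -0.2213; 0.0576 1.6598]
A−BK = [0.3847 0.6803; 2.7879 3.4918]
AᵀP(A−BK) = [0.4328 0.7654; 0.7654 9.4426]
P' = Q + AᵀP(A−BK) = [3.6828 0.2654; 0.2654 9.6926]
tr(P') = 13.3754


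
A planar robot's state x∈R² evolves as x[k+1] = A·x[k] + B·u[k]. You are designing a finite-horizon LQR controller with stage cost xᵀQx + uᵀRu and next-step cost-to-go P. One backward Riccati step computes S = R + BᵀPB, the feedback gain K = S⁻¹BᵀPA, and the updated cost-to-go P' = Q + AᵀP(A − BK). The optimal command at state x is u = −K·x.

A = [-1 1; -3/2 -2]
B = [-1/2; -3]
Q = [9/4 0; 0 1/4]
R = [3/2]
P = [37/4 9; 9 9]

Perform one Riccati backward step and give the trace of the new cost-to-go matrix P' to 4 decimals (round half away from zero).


3.8059

BᵀP = [-31.6250 -31.5000]
S = R + BᵀPB = [3/2] + [110.3125] = [111.8125]
BᵀPA = [78.8750 31.3750]
K = S⁻¹·BᵀPA = [0.7054 0.2806]
A−BK = [-0.6473 1.1403; 0.6163 -1.1582]
AᵀP(A−BK) = [0.8598 0.1174; 0.1174 0.4461]
P' = Q + AᵀP(A−BK) = [3.1098 0.1174; 0.1174 0.6961]
tr(P') = 3.8059


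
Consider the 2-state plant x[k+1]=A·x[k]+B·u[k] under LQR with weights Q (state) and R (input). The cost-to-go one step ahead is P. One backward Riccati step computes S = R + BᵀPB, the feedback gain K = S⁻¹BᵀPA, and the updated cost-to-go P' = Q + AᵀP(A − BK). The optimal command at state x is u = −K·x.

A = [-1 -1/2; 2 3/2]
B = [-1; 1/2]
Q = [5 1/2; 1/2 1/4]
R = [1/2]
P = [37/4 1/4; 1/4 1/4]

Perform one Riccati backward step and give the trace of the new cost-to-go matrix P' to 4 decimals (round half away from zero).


BᵀP = [-9.1250 -0.1250]
S = R + BᵀPB = [1/2] + [9.0625] = [9.5625]
BᵀPA = [8.8750 4.3750]
K = S⁻¹·BᵀPA = [0.9281 0.4575]
A−BK = [-0.0719 -0.0425; 1.5359 1.2712]
AᵀP(A−BK) = [1.0131 0.6895; 0.6895 0.4984]
P' = Q + AᵀP(A−BK) = [6.0131 1.1895; 1.1895 0.7484]
tr(P') = 6.7614

6.7614


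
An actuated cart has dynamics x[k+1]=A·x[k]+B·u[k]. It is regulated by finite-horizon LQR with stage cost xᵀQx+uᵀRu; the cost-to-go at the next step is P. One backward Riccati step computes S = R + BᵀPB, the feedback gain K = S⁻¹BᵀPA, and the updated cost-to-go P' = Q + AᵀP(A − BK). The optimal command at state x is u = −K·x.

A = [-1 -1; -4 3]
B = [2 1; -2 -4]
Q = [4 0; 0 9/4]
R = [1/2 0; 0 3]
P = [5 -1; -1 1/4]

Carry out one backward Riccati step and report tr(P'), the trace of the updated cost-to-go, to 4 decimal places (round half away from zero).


7.3491

BᵀP = [12.0000 -2.5000; 9.0000 -2.0000]
S = R + BᵀPB = [1/2 0; 0 3] + [29.0000 22.0000; 22.0000 17.0000] = [29.5000 22.0000; 22.0000 20.0000]
BᵀPA = [-2.0000 -19.5000; -1.0000 -15.0000]
K = S⁻¹·BᵀPA = [-0.1698 -0.5660; 0.1368 -0.1274]
A−BK = [-0.7972 0.2594; -3.7925 1.3585]
AᵀP(A−BK) = [0.7972 -0.2594; -0.2594 0.3019]
P' = Q + AᵀP(A−BK) = [4.7972 -0.2594; -0.2594 2.5519]
tr(P') = 7.3491


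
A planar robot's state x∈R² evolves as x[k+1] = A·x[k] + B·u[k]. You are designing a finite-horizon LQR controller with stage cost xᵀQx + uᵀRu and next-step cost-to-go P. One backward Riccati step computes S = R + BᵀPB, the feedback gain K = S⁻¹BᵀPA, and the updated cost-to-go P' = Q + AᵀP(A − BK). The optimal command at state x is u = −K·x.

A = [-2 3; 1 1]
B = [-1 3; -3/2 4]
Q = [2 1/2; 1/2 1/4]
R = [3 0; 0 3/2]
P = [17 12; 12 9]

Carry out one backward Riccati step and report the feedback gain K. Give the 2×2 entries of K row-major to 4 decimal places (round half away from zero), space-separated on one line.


0.0092 -0.0829 -0.2116 0.5999

BᵀP = [-35.0000 -25.5000; 99.0000 72.0000]
S = R + BᵀPB = [3 0; 0 3/2] + [73.2500 -207.0000; -207.0000 585.0000] = [76.2500 -207.0000; -207.0000 586.5000]
BᵀPA = [44.5000 -130.5000; -126.0000 369.0000]
K = S⁻¹·BᵀPA = [0.0092 -0.0829; -0.2116 0.5999]
A−BK = [-1.3560 1.1174; 1.8601 -1.5239]
AᵀP(A−BK) = [1.9307 -1.7239; -1.7239 1.8195]
P' = Q + AᵀP(A−BK) = [3.9307 -1.2239; -1.2239 2.0695]
tr(P') = 6.0002


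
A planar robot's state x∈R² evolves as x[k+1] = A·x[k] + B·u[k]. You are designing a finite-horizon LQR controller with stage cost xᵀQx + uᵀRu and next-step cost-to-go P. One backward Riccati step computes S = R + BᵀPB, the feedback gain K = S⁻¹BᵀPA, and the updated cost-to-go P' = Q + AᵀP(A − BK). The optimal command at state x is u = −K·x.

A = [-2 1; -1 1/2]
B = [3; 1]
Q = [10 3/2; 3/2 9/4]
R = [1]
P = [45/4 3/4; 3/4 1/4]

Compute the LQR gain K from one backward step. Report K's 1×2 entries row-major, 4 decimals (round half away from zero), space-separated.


BᵀP = [34.5000 2.5000]
S = R + BᵀPB = [1] + [106.0000] = [107.0000]
BᵀPA = [-71.5000 35.7500]
K = S⁻¹·BᵀPA = [-0.6682 0.3341]
A−BK = [0.0047 -0.0023; -0.3318 0.1659]
AᵀP(A−BK) = [0.4720 -0.2360; -0.2360 0.1180]
P' = Q + AᵀP(A−BK) = [10.4720 1.2640; 1.2640 2.3680]
tr(P') = 12.8400

-0.6682 0.3341


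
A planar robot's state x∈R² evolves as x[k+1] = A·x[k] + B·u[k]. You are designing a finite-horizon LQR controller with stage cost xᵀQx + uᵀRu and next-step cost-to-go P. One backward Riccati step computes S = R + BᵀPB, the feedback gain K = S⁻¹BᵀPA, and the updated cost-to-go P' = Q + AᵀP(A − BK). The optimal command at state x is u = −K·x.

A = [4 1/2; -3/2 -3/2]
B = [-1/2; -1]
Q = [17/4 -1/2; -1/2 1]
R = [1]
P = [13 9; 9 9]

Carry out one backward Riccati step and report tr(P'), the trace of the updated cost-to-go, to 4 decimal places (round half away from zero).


BᵀP = [-15.5000 -13.5000]
S = R + BᵀPB = [1] + [21.2500] = [22.2500]
BᵀPA = [-41.7500 12.5000]
K = S⁻¹·BᵀPA = [-1.8764 0.5618]
A−BK = [3.0618 0.7809; -3.3764 -0.9382]
AᵀP(A−BK) = [41.9101 8.9551; 8.9551 2.9775]
P' = Q + AᵀP(A−BK) = [46.1601 8.4551; 8.4551 3.9775]
tr(P') = 50.1376

50.1376


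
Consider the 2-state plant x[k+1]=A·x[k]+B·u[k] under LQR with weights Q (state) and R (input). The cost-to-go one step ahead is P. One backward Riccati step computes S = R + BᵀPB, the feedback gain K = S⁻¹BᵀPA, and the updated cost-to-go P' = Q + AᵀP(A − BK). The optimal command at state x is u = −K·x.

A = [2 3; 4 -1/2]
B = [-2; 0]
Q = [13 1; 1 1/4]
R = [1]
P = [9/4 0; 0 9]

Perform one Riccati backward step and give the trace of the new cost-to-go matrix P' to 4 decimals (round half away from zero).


162.4250

BᵀP = [-4.5000 0.0000]
S = R + BᵀPB = [1] + [9.0000] = [10.0000]
BᵀPA = [-9.0000 -13.5000]
K = S⁻¹·BᵀPA = [-0.9000 -1.3500]
A−BK = [0.2000 0.3000; 4.0000 -0.5000]
AᵀP(A−BK) = [144.9000 -16.6500; -16.6500 4.2750]
P' = Q + AᵀP(A−BK) = [157.9000 -15.6500; -15.6500 4.5250]
tr(P') = 162.4250


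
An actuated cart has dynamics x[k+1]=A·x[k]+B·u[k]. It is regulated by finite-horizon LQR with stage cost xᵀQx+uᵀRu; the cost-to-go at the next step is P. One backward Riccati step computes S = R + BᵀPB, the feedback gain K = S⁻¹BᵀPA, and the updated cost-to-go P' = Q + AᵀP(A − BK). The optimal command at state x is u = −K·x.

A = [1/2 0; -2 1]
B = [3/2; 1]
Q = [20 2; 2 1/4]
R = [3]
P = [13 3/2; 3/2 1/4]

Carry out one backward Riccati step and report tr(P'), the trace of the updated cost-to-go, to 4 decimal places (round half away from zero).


BᵀP = [21.0000 2.5000]
S = R + BᵀPB = [3] + [34.0000] = [37.0000]
BᵀPA = [5.5000 2.5000]
K = S⁻¹·BᵀPA = [0.1486 0.0676]
A−BK = [0.2770 -0.1014; -2.1486 0.9324]
AᵀP(A−BK) = [0.4324 -0.1216; -0.1216 0.0811]
P' = Q + AᵀP(A−BK) = [20.4324 1.8784; 1.8784 0.3311]
tr(P') = 20.7635

20.7635


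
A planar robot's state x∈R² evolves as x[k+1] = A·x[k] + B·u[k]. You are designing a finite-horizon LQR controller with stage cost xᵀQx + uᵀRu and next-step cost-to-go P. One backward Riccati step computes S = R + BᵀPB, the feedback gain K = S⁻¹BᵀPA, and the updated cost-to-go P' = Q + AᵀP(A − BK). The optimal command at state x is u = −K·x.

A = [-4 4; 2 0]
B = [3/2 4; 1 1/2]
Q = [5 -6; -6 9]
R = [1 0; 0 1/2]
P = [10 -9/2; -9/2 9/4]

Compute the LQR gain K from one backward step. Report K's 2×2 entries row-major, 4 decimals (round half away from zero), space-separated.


BᵀP = [10.5000 -4.5000; 37.7500 -16.8750]
S = R + BᵀPB = [1 0; 0 1/2] + [11.2500 39.7500; 39.7500 142.5625] = [12.2500 39.7500; 39.7500 143.0625]
BᵀPA = [-51.0000 42.0000; -184.7500 151.0000]
K = S⁻¹·BᵀPA = [0.2762 0.0370; -1.3681 1.0452]
A−BK = [1.0583 -0.2363; 2.4079 -0.5596]
AᵀP(A−BK) = [2.3231 -1.0119; -1.0119 0.6205]
P' = Q + AᵀP(A−BK) = [7.3231 -7.0119; -7.0119 9.6205]
tr(P') = 16.9436

0.2762 0.0370 -1.3681 1.0452


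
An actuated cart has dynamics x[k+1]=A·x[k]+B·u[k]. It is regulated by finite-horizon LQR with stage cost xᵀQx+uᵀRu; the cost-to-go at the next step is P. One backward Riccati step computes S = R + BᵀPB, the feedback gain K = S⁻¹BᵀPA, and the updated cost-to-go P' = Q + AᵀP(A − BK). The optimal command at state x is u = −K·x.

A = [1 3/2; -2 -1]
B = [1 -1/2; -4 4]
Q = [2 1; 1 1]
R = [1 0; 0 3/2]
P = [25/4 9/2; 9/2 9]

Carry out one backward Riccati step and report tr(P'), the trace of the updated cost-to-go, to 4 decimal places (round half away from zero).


9.8170

BᵀP = [-11.7500 -31.5000; 14.8750 33.7500]
S = R + BᵀPB = [1 0; 0 3/2] + [114.2500 -120.1250; -120.1250 127.5625] = [115.2500 -120.1250; -120.1250 129.0625]
BᵀPA = [51.2500 13.8750; -52.6250 -11.4375]
K = S⁻¹·BᵀPA = [0.6590 0.9378; 0.2056 0.7843]
A−BK = [0.4438 0.9543; -0.1865 -0.3857]
AᵀP(A−BK) = [1.2969 2.5832; 2.5832 5.5201]
P' = Q + AᵀP(A−BK) = [3.2969 3.5832; 3.5832 6.5201]
tr(P') = 9.8170
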